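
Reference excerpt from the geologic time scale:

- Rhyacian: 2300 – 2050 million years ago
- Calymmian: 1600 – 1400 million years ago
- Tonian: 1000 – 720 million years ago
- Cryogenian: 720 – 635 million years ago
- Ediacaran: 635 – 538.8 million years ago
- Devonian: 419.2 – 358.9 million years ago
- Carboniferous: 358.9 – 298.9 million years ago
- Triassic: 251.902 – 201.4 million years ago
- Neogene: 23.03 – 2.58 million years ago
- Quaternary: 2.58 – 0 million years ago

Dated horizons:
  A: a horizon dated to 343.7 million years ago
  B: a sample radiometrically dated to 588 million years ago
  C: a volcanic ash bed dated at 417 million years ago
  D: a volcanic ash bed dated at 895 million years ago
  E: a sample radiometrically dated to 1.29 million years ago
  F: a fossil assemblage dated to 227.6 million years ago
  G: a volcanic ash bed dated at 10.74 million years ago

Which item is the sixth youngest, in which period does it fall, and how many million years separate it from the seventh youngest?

B, in the Ediacaran; 307 million years to D

Sorted youngest-first by Ma: E (1.29), G (10.74), F (227.6), A (343.7), C (417), B (588), D (895).
The sixth youngest is B at 588 Ma, which lies in 635–538.8 Ma: the Ediacaran.
The seventh youngest is D at 895 Ma; separation = |588 − 895| = 307 Myr.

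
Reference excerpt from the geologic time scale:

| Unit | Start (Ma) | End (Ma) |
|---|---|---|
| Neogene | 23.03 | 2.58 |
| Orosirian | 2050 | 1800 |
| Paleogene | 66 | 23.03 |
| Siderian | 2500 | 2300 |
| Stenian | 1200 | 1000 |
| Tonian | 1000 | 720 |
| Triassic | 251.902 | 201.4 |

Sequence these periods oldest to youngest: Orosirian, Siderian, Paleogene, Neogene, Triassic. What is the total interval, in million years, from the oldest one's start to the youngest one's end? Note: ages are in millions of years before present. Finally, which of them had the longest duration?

From the excerpt: Orosirian 2050–1800; Siderian 2500–2300; Paleogene 66–23.03; Neogene 23.03–2.58; Triassic 251.902–201.4 (Ma).
Larger Ma is earlier, so the oldest is Siderian and the youngest is Neogene; oldest to youngest: Siderian, Orosirian, Triassic, Paleogene, Neogene.
Oldest start 2500 minus youngest end 2.58 gives 2497.42 Myr overall.
Individual lengths (start − end): Paleogene 42.97; Orosirian 250; Neogene 20.45; Siderian 200; Triassic 50.502. The largest is Orosirian at 250 Myr.

Siderian → Orosirian → Triassic → Paleogene → Neogene; total span 2497.42 Myr; longest is Orosirian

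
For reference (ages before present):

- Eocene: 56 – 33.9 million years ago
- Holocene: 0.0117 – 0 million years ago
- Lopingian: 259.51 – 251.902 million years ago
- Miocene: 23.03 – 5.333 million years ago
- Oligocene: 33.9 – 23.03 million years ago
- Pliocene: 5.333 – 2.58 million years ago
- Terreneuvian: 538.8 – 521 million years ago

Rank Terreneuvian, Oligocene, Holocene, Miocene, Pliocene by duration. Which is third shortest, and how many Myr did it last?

Durations: Terreneuvian 17.8; Oligocene 10.87; Holocene 0.0117; Miocene 17.697; Pliocene 2.753 Myr.
Sorted shortest-first: Holocene (0.0117), Pliocene (2.753), Oligocene (10.87), Miocene (17.697), Terreneuvian (17.8).
The third shortest is Oligocene at 10.87 Myr.

Oligocene, 10.87 million years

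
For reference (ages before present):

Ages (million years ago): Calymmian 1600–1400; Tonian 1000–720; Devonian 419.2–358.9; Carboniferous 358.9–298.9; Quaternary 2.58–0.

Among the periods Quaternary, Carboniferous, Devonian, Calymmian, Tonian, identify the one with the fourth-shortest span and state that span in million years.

Calymmian, 200 million years

Durations: Quaternary 2.58; Carboniferous 60; Devonian 60.3; Calymmian 200; Tonian 280 Myr.
Sorted shortest-first: Quaternary (2.58), Carboniferous (60), Devonian (60.3), Calymmian (200), Tonian (280).
The fourth shortest is Calymmian at 200 Myr.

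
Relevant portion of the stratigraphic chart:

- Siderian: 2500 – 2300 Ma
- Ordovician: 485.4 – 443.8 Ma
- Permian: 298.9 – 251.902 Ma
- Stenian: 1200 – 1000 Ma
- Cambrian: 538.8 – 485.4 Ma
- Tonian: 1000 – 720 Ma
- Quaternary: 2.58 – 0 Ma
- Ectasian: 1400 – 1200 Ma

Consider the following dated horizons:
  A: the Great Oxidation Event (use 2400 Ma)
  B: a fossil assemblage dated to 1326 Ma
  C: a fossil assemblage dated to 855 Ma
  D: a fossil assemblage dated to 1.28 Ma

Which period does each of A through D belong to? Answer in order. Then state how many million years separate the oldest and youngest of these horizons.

A — Siderian; B — Ectasian; C — Tonian; D — Quaternary; span 2398.72 million years

A: 2400 Ma lies in 2500–2300 Ma, so Siderian.
B: 1326 Ma lies in 1400–1200 Ma, so Ectasian.
C: 855 Ma lies in 1000–720 Ma, so Tonian.
D: 1.28 Ma lies in 2.58–0 Ma, so Quaternary.
Oldest = 2400 Ma, youngest = 1.28 Ma → span 2398.72 Myr.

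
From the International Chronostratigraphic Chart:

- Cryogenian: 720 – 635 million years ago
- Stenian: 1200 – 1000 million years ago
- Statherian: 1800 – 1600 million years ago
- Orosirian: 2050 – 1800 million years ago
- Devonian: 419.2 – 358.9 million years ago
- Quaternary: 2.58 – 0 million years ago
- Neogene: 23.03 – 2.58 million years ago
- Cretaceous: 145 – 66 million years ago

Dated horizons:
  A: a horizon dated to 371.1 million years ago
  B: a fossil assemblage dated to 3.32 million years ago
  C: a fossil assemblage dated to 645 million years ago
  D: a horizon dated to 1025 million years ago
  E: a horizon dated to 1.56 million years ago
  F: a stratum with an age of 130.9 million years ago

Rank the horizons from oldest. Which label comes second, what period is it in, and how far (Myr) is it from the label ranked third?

C, in the Cryogenian; 273.9 million years to A

Sorted oldest-first by Ma: D (1025), C (645), A (371.1), F (130.9), B (3.32), E (1.56).
The second oldest is C at 645 Ma, which lies in 720–635 Ma: the Cryogenian.
The third oldest is A at 371.1 Ma; separation = |645 − 371.1| = 273.9 Myr.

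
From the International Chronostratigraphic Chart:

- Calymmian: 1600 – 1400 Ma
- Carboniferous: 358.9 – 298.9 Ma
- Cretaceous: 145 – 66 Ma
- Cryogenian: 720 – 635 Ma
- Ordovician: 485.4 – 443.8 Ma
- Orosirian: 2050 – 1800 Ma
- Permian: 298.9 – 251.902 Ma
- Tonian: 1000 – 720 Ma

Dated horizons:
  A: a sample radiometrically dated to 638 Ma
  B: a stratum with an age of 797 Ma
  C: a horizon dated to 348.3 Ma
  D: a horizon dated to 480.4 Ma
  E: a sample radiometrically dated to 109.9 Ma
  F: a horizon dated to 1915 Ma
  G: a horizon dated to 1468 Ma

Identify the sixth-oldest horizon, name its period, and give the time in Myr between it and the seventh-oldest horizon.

C, in the Carboniferous; 238.4 million years to E

Larger Ma means older, so oldest first: F 1915 > G 1468 > B 797 > A 638 > D 480.4 > C 348.3 > E 109.9.
Counting 6 along gives C (348.3 Ma); the excerpt puts that inside the Carboniferous, 358.9–298.9 Ma.
Next in line is E (109.9 Ma), and 348.3 − 109.9 = 238.4 Myr.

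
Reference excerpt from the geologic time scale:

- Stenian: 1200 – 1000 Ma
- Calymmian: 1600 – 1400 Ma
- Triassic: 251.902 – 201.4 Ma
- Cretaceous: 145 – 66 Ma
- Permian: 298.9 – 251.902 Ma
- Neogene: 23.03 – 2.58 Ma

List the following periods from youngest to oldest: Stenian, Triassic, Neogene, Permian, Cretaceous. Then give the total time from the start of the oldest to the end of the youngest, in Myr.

From the excerpt: Stenian 1200–1000; Triassic 251.902–201.4; Neogene 23.03–2.58; Permian 298.9–251.902; Cretaceous 145–66 (Ma).
Larger Ma is earlier, so the oldest is Stenian and the youngest is Neogene; youngest to oldest: Neogene, Cretaceous, Triassic, Permian, Stenian.
Oldest start 1200 minus youngest end 2.58 gives 1197.42 Myr overall.

Neogene → Cretaceous → Triassic → Permian → Stenian; total span 1197.42 Myr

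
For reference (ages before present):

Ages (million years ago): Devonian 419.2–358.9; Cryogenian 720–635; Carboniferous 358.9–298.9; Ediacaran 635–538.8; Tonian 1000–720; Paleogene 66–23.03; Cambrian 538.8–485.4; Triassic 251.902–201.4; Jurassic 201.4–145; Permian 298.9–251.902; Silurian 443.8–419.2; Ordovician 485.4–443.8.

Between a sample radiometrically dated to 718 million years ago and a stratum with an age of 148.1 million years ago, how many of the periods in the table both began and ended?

8

The older date is 718 Ma and the younger is 148.1 Ma.
Periods with start < 718 and end > 148.1 Ma: Ediacaran (635–538.8), Cambrian (538.8–485.4), Ordovician (485.4–443.8), Silurian (443.8–419.2), Devonian (419.2–358.9), Carboniferous (358.9–298.9), Permian (298.9–251.902), Triassic (251.902–201.4).
That is 8 complete periods.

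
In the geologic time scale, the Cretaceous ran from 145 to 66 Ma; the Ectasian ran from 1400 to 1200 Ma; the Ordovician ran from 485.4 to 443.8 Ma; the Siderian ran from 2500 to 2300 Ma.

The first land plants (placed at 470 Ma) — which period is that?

470 Ma lies between 485.4 and 443.8 Ma, so it falls in the Ordovician.

Ordovician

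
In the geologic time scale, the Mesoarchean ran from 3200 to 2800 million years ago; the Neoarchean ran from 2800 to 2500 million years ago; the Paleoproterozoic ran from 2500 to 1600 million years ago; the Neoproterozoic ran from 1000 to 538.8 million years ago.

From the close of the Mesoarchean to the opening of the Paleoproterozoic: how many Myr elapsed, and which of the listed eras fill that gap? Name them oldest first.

End of Mesoarchean = 2800 Ma; start of Paleoproterozoic = 2500 Ma.
Gap = 2800 − 2500 = 300 Myr.
Eras wholly inside 2800–2500 Ma: Neoarchean (2800–2500).

300 million years; Neoarchean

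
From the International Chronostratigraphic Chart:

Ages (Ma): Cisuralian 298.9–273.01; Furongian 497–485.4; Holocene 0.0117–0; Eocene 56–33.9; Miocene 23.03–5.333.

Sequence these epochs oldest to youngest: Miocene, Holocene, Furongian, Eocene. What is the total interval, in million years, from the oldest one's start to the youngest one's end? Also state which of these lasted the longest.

Furongian → Eocene → Miocene → Holocene; total span 497 Myr; longest is Eocene

Start ages (Ma): Furongian 497, Eocene 56, Miocene 23.03, Holocene 0.0117.
Ordered oldest to youngest: Furongian, Eocene, Miocene, Holocene.
Span = 497 − 0 = 497 Myr.
Durations: Furongian 11.6, Eocene 22.1, Holocene 0.0117, Miocene 17.697 → longest is Eocene (22.1 Myr).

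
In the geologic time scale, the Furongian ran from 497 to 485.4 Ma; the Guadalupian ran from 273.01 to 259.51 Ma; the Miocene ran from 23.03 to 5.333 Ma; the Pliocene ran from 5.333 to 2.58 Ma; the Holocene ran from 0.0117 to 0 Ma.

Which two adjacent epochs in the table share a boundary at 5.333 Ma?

The Miocene ends at 5.333 Ma and the Pliocene begins at 5.333 Ma, so they share that boundary.

Miocene and Pliocene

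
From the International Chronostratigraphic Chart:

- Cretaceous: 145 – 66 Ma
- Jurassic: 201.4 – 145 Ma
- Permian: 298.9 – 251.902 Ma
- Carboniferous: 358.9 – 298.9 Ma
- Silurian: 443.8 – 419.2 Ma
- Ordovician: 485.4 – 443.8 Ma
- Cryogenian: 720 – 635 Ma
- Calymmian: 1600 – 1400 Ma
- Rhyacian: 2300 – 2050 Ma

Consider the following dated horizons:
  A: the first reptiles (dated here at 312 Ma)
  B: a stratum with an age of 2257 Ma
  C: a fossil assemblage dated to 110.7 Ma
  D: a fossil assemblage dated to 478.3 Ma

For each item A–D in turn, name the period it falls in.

Match each age against the start–end ranges in the excerpt: A = 312 Ma → Carboniferous (358.9–298.9); B = 2257 Ma → Rhyacian (2300–2050); C = 110.7 Ma → Cretaceous (145–66); D = 478.3 Ma → Ordovician (485.4–443.8).

A — Carboniferous; B — Rhyacian; C — Cretaceous; D — Ordovician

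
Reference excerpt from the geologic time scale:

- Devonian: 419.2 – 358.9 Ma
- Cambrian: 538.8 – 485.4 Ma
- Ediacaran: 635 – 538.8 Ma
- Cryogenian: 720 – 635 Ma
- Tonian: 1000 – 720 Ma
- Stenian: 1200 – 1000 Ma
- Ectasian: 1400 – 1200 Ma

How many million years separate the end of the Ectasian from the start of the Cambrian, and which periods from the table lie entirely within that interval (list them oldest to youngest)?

661.2 million years; Stenian, Tonian, Cryogenian, Ediacaran

The Ectasian closes at 1200 Ma and the Cambrian opens at 538.8 Ma, so the interval is 1200 − 538.8 = 661.2 Myr.
A period fits inside if it starts at or after 1200 Ma and ends at or before 538.8 Ma; oldest first that gives Stenian, Tonian, Cryogenian, Ediacaran.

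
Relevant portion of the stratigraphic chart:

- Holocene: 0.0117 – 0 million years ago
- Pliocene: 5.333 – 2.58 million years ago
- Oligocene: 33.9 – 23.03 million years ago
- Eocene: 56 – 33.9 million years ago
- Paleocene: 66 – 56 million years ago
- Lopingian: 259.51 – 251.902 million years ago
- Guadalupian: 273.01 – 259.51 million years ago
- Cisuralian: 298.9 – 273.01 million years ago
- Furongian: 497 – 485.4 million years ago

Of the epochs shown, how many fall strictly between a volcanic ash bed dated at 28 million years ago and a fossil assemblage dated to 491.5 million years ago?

491.5 Ma sits inside the Furongian (497–485.4) and 28 Ma inside the Oligocene (33.9–23.03); neither of those is wholly between the two dates.
The listed epochs lying completely between them are Cisuralian, Guadalupian, Lopingian, Paleocene, Eocene — 5 in all.

5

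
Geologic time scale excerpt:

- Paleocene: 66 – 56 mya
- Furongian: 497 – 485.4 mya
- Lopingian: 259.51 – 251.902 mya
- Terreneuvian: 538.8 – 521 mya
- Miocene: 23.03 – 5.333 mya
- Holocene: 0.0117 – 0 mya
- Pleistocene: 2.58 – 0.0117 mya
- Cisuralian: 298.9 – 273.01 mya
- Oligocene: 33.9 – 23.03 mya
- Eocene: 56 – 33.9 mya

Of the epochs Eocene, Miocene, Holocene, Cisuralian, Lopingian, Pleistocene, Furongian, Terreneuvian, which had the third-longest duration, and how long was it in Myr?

Start − end for each: Eocene 56 − 33.9 = 22.1; Miocene 23.03 − 5.333 = 17.697; Holocene 0.0117 − 0 = 0.0117; Cisuralian 298.9 − 273.01 = 25.89; Lopingian 259.51 − 251.902 = 7.608; Pleistocene 2.58 − 0.0117 = 2.5683; Furongian 497 − 485.4 = 11.6; Terreneuvian 538.8 − 521 = 17.8.
Ranking these from longest: Cisuralian > Eocene > Terreneuvian > Miocene > Furongian > Lopingian > Pleistocene > Holocene.
Position 3 in that ranking is Terreneuvian, which lasted 17.8 Myr.

Terreneuvian, 17.8 million years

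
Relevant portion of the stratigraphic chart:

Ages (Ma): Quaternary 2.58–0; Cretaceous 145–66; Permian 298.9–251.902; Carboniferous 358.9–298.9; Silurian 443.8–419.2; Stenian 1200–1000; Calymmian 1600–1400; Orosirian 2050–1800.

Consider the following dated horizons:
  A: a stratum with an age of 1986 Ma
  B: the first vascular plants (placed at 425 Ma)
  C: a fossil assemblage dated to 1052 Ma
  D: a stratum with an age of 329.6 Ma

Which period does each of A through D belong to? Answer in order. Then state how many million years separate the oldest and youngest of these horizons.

Match each age against the start–end ranges in the excerpt: A = 1986 Ma → Orosirian (2050–1800); B = 425 Ma → Silurian (443.8–419.2); C = 1052 Ma → Stenian (1200–1000); D = 329.6 Ma → Carboniferous (358.9–298.9).
The largest age is 1986 Ma and the smallest is 329.6 Ma; their difference is 1656.4 Myr.

A — Orosirian; B — Silurian; C — Stenian; D — Carboniferous; span 1656.4 million years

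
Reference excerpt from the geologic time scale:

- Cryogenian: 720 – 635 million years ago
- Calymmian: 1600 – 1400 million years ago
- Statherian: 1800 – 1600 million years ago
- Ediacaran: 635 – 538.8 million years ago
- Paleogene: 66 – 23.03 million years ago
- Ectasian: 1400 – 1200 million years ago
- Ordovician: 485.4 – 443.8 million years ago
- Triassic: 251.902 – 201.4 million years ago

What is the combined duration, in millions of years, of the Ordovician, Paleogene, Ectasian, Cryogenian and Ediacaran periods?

465.77 million years

Duration is start − end for each: (485.4 − 443.8) + (66 − 23.03) + (1400 − 1200) + (720 − 635) + (635 − 538.8).
That is 41.6 + 42.97 + 200 + 85 + 96.2, which totals 465.77 million years.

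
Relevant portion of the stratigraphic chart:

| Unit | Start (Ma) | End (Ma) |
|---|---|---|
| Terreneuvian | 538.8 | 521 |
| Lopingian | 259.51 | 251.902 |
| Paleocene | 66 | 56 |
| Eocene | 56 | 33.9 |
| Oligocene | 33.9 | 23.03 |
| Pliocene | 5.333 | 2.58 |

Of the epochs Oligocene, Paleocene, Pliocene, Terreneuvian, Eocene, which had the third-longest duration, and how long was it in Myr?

Start − end for each: Oligocene 33.9 − 23.03 = 10.87; Paleocene 66 − 56 = 10; Pliocene 5.333 − 2.58 = 2.753; Terreneuvian 538.8 − 521 = 17.8; Eocene 56 − 33.9 = 22.1.
Ranking these from longest: Eocene > Terreneuvian > Oligocene > Paleocene > Pliocene.
Position 3 in that ranking is Oligocene, which lasted 10.87 Myr.

Oligocene, 10.87 million years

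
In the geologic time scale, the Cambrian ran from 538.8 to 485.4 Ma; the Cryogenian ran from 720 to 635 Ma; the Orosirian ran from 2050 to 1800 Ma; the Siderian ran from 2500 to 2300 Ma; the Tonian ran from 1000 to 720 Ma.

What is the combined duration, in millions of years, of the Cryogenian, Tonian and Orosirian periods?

Duration is start − end for each: (720 − 635) + (1000 − 720) + (2050 − 1800).
That is 85 + 280 + 250, which totals 615 million years.

615 million years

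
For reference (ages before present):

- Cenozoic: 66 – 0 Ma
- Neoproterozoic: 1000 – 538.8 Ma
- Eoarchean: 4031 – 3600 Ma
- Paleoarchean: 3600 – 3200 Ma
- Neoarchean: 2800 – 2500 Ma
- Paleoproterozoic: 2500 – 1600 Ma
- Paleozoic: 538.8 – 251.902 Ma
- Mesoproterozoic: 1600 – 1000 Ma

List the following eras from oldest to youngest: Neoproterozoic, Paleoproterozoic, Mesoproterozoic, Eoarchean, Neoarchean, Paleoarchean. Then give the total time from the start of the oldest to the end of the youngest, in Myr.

Eoarchean → Paleoarchean → Neoarchean → Paleoproterozoic → Mesoproterozoic → Neoproterozoic; total span 3492.2 Myr

From the excerpt: Neoproterozoic 1000–538.8; Paleoproterozoic 2500–1600; Mesoproterozoic 1600–1000; Eoarchean 4031–3600; Neoarchean 2800–2500; Paleoarchean 3600–3200 (Ma).
Larger Ma is earlier, so the oldest is Eoarchean and the youngest is Neoproterozoic; oldest to youngest: Eoarchean, Paleoarchean, Neoarchean, Paleoproterozoic, Mesoproterozoic, Neoproterozoic.
Oldest start 4031 minus youngest end 538.8 gives 3492.2 Myr overall.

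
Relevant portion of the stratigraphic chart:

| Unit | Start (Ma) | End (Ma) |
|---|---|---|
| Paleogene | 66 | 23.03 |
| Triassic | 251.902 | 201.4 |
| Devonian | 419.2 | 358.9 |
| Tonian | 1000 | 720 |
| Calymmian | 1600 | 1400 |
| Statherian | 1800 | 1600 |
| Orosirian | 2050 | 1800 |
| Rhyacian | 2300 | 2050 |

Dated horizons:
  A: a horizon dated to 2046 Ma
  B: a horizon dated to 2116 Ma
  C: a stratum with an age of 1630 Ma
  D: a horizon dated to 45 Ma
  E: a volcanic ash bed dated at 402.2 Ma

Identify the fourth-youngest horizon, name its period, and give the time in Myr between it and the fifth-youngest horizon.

Sorted youngest-first by Ma: D (45), E (402.2), C (1630), A (2046), B (2116).
The fourth youngest is A at 2046 Ma, which lies in 2050–1800 Ma: the Orosirian.
The fifth youngest is B at 2116 Ma; separation = |2046 − 2116| = 70 Myr.

A, in the Orosirian; 70 million years to B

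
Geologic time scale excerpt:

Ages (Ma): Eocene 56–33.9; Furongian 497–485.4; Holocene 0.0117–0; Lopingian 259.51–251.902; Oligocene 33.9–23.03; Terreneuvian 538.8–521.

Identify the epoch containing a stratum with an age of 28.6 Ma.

28.6 Ma lies between 33.9 and 23.03 Ma, so it falls in the Oligocene.

Oligocene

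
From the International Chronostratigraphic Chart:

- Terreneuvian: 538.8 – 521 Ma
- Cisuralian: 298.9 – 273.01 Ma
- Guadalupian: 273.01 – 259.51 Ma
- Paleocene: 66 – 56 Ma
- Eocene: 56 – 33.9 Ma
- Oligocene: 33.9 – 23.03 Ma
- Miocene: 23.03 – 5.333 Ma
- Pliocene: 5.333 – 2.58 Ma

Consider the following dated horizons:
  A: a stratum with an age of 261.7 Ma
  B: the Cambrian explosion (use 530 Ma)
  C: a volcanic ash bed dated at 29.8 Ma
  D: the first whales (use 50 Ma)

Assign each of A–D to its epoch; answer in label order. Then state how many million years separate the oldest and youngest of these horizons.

A — Guadalupian; B — Terreneuvian; C — Oligocene; D — Eocene; span 500.2 million years

A: 261.7 Ma lies in 273.01–259.51 Ma, so Guadalupian.
B: 530 Ma lies in 538.8–521 Ma, so Terreneuvian.
C: 29.8 Ma lies in 33.9–23.03 Ma, so Oligocene.
D: 50 Ma lies in 56–33.9 Ma, so Eocene.
Oldest = 530 Ma, youngest = 29.8 Ma → span 500.2 Myr.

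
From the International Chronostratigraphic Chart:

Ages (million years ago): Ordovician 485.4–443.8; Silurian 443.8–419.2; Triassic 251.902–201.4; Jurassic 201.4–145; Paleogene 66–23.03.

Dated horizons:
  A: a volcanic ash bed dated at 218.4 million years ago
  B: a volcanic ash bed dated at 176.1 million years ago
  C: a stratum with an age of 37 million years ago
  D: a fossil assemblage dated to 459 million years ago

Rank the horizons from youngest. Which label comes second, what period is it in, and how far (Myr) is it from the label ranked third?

Smaller Ma means younger, so youngest first: C 37 < B 176.1 < A 218.4 < D 459.
Counting 2 along gives B (176.1 Ma); the excerpt puts that inside the Jurassic, 201.4–145 Ma.
Next in line is A (218.4 Ma), and 218.4 − 176.1 = 42.3 Myr.

B, in the Jurassic; 42.3 million years to A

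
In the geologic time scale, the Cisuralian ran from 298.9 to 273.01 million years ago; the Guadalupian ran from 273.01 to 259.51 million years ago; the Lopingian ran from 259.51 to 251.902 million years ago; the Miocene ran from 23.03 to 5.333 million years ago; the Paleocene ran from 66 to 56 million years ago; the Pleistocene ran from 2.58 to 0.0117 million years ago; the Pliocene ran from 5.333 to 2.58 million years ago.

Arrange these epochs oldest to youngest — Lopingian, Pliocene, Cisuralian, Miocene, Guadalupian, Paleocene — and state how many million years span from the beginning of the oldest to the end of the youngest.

Cisuralian → Guadalupian → Lopingian → Paleocene → Miocene → Pliocene; total span 296.32 Myr

Start ages (Ma): Cisuralian 298.9, Guadalupian 273.01, Lopingian 259.51, Paleocene 66, Miocene 23.03, Pliocene 5.333.
Ordered oldest to youngest: Cisuralian, Guadalupian, Lopingian, Paleocene, Miocene, Pliocene.
Span = 298.9 − 2.58 = 296.32 Myr.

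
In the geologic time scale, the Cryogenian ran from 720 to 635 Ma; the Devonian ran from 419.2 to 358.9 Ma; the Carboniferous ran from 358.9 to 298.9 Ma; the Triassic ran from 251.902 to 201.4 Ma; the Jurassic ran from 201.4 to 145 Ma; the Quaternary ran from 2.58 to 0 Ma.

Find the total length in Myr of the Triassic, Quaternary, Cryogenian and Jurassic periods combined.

Each duration: Triassic = 50.502; Quaternary = 2.58; Cryogenian = 85; Jurassic = 56.4.
Sum: 50.502 + 2.58 + 85 + 56.4 = 194.482 Myr.

194.482 million years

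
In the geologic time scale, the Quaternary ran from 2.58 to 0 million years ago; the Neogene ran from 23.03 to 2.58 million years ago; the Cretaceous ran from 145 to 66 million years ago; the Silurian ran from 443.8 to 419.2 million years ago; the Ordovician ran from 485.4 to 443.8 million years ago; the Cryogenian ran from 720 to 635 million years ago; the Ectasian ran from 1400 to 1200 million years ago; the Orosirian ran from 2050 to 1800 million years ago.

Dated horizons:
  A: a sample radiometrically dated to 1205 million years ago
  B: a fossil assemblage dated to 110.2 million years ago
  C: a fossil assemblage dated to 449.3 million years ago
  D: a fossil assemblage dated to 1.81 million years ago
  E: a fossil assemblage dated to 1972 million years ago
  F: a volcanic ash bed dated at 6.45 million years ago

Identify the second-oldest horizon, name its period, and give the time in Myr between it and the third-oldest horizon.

Sorted oldest-first by Ma: E (1972), A (1205), C (449.3), B (110.2), F (6.45), D (1.81).
The second oldest is A at 1205 Ma, which lies in 1400–1200 Ma: the Ectasian.
The third oldest is C at 449.3 Ma; separation = |1205 − 449.3| = 755.7 Myr.

A, in the Ectasian; 755.7 million years to C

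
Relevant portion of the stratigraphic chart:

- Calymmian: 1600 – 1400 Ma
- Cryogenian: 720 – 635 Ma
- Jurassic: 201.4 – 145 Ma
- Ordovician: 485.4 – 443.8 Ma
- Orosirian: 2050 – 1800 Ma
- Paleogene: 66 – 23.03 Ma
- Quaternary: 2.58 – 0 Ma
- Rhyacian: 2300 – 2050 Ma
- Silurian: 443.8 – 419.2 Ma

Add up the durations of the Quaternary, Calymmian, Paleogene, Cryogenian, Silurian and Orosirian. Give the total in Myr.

Duration is start − end for each: (2.58 − 0) + (1600 − 1400) + (66 − 23.03) + (720 − 635) + (443.8 − 419.2) + (2050 − 1800).
That is 2.58 + 200 + 42.97 + 85 + 24.6 + 250, which totals 605.15 million years.

605.15 million years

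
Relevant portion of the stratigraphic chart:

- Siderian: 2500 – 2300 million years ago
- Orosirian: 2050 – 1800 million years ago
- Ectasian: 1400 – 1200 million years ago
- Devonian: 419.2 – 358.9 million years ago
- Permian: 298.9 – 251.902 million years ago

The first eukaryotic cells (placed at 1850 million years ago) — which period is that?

Orosirian

1850 Ma lies between 2050 and 1800 Ma, so it falls in the Orosirian.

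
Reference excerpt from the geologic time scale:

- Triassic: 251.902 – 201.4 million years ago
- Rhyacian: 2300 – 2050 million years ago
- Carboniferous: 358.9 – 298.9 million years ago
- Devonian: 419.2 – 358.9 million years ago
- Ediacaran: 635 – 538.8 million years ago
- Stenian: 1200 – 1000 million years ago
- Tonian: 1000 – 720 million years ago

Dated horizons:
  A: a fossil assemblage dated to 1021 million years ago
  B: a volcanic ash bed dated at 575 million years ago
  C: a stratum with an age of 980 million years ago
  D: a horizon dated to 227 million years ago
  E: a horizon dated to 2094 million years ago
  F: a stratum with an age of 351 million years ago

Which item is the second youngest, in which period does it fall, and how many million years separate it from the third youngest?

F, in the Carboniferous; 224 million years to B

Sorted youngest-first by Ma: D (227), F (351), B (575), C (980), A (1021), E (2094).
The second youngest is F at 351 Ma, which lies in 358.9–298.9 Ma: the Carboniferous.
The third youngest is B at 575 Ma; separation = |351 − 575| = 224 Myr.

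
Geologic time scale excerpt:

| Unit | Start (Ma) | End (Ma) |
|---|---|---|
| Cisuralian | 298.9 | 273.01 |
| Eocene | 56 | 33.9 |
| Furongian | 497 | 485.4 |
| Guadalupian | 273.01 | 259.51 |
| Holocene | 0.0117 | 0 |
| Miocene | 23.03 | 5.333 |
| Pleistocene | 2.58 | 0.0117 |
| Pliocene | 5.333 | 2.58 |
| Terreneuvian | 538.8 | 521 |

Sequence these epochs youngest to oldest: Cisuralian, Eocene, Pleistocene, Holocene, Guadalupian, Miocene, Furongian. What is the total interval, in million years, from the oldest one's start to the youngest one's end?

Holocene → Pleistocene → Miocene → Eocene → Guadalupian → Cisuralian → Furongian; total span 497 Myr

Start ages (Ma): Furongian 497, Cisuralian 298.9, Guadalupian 273.01, Eocene 56, Miocene 23.03, Pleistocene 2.58, Holocene 0.0117.
Ordered youngest to oldest: Holocene, Pleistocene, Miocene, Eocene, Guadalupian, Cisuralian, Furongian.
Span = 497 − 0 = 497 Myr.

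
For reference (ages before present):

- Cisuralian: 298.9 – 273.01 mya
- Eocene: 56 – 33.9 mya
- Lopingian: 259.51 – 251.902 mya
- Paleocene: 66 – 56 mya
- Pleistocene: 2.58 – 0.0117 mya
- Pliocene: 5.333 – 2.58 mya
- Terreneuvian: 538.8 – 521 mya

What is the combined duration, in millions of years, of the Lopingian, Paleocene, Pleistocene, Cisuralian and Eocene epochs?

68.1663 million years

Each duration: Lopingian = 7.608; Paleocene = 10; Pleistocene = 2.5683; Cisuralian = 25.89; Eocene = 22.1.
Sum: 7.608 + 10 + 2.5683 + 25.89 + 22.1 = 68.1663 Myr.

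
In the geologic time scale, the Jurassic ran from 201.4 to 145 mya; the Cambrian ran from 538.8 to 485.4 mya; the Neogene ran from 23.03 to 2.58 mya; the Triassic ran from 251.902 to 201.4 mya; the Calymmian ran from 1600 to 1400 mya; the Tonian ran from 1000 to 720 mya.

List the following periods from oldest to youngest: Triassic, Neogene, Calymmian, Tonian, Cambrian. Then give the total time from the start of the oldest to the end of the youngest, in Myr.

Start ages (Ma): Calymmian 1600, Tonian 1000, Cambrian 538.8, Triassic 251.902, Neogene 23.03.
Ordered oldest to youngest: Calymmian, Tonian, Cambrian, Triassic, Neogene.
Span = 1600 − 2.58 = 1597.42 Myr.

Calymmian → Tonian → Cambrian → Triassic → Neogene; total span 1597.42 Myr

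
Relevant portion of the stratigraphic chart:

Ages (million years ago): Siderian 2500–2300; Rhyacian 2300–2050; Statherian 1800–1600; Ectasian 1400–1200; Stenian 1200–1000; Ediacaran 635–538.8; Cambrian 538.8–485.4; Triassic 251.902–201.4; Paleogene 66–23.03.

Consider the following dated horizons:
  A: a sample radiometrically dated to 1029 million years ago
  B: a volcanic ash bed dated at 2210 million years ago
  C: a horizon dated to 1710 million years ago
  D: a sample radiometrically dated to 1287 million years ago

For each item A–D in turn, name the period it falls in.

A: 1029 Ma lies in 1200–1000 Ma, so Stenian.
B: 2210 Ma lies in 2300–2050 Ma, so Rhyacian.
C: 1710 Ma lies in 1800–1600 Ma, so Statherian.
D: 1287 Ma lies in 1400–1200 Ma, so Ectasian.

A — Stenian; B — Rhyacian; C — Statherian; D — Ectasian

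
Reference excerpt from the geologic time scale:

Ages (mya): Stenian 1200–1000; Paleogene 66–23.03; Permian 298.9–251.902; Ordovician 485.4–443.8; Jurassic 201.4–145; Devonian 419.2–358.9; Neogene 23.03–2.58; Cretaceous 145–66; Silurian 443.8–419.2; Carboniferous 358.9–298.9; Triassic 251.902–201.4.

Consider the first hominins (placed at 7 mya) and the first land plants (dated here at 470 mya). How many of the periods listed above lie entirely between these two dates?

8

The older date is 470 Ma and the younger is 7 Ma.
Periods with start < 470 and end > 7 Ma: Silurian (443.8–419.2), Devonian (419.2–358.9), Carboniferous (358.9–298.9), Permian (298.9–251.902), Triassic (251.902–201.4), Jurassic (201.4–145), Cretaceous (145–66), Paleogene (66–23.03).
That is 8 complete periods.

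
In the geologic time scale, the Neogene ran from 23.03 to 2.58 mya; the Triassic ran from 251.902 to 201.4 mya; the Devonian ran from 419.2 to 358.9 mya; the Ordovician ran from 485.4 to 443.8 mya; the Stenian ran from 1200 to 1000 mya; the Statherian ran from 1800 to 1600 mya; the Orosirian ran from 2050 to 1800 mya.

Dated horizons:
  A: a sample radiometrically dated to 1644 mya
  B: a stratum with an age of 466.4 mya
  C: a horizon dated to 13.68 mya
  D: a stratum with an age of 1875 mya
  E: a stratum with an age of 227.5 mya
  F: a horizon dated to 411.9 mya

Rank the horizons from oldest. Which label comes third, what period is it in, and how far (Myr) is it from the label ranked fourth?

Sorted oldest-first by Ma: D (1875), A (1644), B (466.4), F (411.9), E (227.5), C (13.68).
The third oldest is B at 466.4 Ma, which lies in 485.4–443.8 Ma: the Ordovician.
The fourth oldest is F at 411.9 Ma; separation = |466.4 − 411.9| = 54.5 Myr.

B, in the Ordovician; 54.5 million years to F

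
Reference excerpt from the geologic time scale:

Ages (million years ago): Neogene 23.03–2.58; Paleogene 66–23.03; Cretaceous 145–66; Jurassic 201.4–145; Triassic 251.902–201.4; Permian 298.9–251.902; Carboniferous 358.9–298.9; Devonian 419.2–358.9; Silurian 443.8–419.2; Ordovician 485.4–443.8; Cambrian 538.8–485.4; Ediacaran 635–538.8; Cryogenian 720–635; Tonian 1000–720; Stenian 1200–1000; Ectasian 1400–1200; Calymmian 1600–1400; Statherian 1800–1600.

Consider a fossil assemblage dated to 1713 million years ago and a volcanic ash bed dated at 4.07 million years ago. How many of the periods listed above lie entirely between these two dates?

16

1713 Ma sits inside the Statherian (1800–1600) and 4.07 Ma inside the Neogene (23.03–2.58); neither of those is wholly between the two dates.
The listed periods lying completely between them are Calymmian, Ectasian, Stenian, Tonian, Cryogenian, Ediacaran, Cambrian, Ordovician, Silurian, Devonian, Carboniferous, Permian, Triassic, Jurassic, Cretaceous, Paleogene — 16 in all.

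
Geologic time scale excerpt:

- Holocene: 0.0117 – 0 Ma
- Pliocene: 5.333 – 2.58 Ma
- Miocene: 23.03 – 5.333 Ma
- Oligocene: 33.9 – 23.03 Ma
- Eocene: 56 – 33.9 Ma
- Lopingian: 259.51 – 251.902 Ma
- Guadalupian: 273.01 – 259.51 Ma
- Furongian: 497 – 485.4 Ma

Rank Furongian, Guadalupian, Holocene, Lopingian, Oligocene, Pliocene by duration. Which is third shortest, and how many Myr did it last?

Lopingian, 7.608 million years

Start − end for each: Furongian 497 − 485.4 = 11.6; Guadalupian 273.01 − 259.51 = 13.5; Holocene 0.0117 − 0 = 0.0117; Lopingian 259.51 − 251.902 = 7.608; Oligocene 33.9 − 23.03 = 10.87; Pliocene 5.333 − 2.58 = 2.753.
Ranking these from shortest: Holocene < Pliocene < Lopingian < Oligocene < Furongian < Guadalupian.
Position 3 in that ranking is Lopingian, which lasted 7.608 Myr.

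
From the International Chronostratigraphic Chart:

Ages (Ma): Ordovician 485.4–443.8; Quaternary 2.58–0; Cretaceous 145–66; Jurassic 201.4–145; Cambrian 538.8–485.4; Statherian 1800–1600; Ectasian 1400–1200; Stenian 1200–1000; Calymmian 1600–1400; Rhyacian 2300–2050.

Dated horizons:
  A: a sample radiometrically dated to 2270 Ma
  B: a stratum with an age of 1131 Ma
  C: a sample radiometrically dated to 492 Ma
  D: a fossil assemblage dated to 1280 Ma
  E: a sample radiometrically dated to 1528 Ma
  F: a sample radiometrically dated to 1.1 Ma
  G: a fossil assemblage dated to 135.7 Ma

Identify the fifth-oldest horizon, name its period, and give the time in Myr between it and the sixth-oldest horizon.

Sorted oldest-first by Ma: A (2270), E (1528), D (1280), B (1131), C (492), G (135.7), F (1.1).
The fifth oldest is C at 492 Ma, which lies in 538.8–485.4 Ma: the Cambrian.
The sixth oldest is G at 135.7 Ma; separation = |492 − 135.7| = 356.3 Myr.

C, in the Cambrian; 356.3 million years to G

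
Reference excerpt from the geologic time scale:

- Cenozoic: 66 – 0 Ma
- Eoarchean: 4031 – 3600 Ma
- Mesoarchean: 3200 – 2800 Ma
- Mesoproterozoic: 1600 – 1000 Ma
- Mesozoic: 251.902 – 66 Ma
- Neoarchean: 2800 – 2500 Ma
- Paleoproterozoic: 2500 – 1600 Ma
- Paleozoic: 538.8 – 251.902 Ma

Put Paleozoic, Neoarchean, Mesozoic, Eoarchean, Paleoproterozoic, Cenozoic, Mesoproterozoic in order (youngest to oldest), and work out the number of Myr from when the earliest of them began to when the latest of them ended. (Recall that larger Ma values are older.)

Start ages (Ma): Eoarchean 4031, Neoarchean 2800, Paleoproterozoic 2500, Mesoproterozoic 1600, Paleozoic 538.8, Mesozoic 251.902, Cenozoic 66.
Ordered youngest to oldest: Cenozoic, Mesozoic, Paleozoic, Mesoproterozoic, Paleoproterozoic, Neoarchean, Eoarchean.
Span = 4031 − 0 = 4031 Myr.

Cenozoic, Mesozoic, Paleozoic, Mesoproterozoic, Paleoproterozoic, Neoarchean, Eoarchean; total span 4031 Myr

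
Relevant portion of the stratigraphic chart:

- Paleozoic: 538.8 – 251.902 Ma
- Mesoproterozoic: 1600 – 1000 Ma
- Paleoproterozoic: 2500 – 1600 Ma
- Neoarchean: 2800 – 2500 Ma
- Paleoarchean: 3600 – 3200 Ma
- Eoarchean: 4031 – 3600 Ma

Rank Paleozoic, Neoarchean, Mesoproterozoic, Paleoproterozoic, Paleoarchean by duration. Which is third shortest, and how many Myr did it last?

Start − end for each: Paleozoic 538.8 − 251.902 = 286.898; Neoarchean 2800 − 2500 = 300; Mesoproterozoic 1600 − 1000 = 600; Paleoproterozoic 2500 − 1600 = 900; Paleoarchean 3600 − 3200 = 400.
Ranking these from shortest: Paleozoic < Neoarchean < Paleoarchean < Mesoproterozoic < Paleoproterozoic.
Position 3 in that ranking is Paleoarchean, which lasted 400 Myr.

Paleoarchean, 400 million years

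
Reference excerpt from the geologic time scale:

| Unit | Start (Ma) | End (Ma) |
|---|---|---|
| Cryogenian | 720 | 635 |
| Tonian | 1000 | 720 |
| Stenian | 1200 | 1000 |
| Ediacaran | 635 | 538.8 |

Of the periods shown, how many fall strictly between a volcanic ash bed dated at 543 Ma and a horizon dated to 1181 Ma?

1181 Ma sits inside the Stenian (1200–1000) and 543 Ma inside the Ediacaran (635–538.8); neither of those is wholly between the two dates.
The listed periods lying completely between them are Tonian, Cryogenian — 2 in all.

2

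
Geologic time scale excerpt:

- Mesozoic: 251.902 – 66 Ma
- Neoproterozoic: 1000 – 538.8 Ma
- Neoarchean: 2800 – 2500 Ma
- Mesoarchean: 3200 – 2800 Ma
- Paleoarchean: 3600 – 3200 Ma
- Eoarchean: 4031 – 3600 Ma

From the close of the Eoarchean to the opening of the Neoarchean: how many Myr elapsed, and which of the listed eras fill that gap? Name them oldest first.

800 million years; Paleoarchean, Mesoarchean

End of Eoarchean = 3600 Ma; start of Neoarchean = 2800 Ma.
Gap = 3600 − 2800 = 800 Myr.
Eras wholly inside 3600–2800 Ma: Paleoarchean (3600–3200), Mesoarchean (3200–2800).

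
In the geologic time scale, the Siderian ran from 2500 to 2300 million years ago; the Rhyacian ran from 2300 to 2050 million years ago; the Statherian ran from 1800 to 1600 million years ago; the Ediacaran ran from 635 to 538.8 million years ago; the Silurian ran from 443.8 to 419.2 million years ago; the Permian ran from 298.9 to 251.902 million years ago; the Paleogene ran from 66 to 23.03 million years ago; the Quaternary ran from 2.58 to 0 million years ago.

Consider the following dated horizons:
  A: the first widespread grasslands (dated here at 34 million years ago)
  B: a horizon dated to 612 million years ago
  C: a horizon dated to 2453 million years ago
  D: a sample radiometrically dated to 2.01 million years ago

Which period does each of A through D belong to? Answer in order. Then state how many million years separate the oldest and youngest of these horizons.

A — Paleogene; B — Ediacaran; C — Siderian; D — Quaternary; span 2450.99 million years

A: 34 Ma lies in 66–23.03 Ma, so Paleogene.
B: 612 Ma lies in 635–538.8 Ma, so Ediacaran.
C: 2453 Ma lies in 2500–2300 Ma, so Siderian.
D: 2.01 Ma lies in 2.58–0 Ma, so Quaternary.
Oldest = 2453 Ma, youngest = 2.01 Ma → span 2450.99 Myr.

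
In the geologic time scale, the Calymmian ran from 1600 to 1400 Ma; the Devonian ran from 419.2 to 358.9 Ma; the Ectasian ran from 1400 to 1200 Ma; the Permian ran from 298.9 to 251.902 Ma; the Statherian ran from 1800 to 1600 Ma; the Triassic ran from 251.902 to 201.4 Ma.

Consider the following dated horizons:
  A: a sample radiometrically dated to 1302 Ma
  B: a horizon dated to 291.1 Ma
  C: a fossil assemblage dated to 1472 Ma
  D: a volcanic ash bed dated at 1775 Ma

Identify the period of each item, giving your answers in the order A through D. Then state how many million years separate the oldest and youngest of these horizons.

A: 1302 Ma lies in 1400–1200 Ma, so Ectasian.
B: 291.1 Ma lies in 298.9–251.902 Ma, so Permian.
C: 1472 Ma lies in 1600–1400 Ma, so Calymmian.
D: 1775 Ma lies in 1800–1600 Ma, so Statherian.
Oldest = 1775 Ma, youngest = 291.1 Ma → span 1483.9 Myr.

A — Ectasian; B — Permian; C — Calymmian; D — Statherian; span 1483.9 million years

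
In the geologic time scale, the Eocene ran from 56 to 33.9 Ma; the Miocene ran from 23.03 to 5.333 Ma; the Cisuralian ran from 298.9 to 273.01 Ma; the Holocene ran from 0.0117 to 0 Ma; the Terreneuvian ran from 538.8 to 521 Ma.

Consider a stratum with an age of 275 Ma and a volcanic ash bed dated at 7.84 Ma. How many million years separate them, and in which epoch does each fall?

Elapsed time: 275 − 7.84 = 267.16 Myr.
275 Ma lies within 298.9–273.01 Ma: Cisuralian.
7.84 Ma lies within 23.03–5.333 Ma: Miocene.

267.16 million years apart; the first in the Cisuralian, the second in the Miocene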